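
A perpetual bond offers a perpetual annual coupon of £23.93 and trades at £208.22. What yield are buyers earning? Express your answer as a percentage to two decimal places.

P = C/r ⇒ r = C/P = £23.93/£208.22 = 0.114927

11.49%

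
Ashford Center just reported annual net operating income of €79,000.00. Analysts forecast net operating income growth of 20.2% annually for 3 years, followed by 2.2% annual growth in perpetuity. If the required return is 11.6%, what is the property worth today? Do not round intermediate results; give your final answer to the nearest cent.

D_1 = 94958.00000
D_2 = 114139.51600
D_3 = 137195.69823
Terminal value at year 3: TV = D_3×(1+g_2)/(r−g_2) = 140214.00359/0.094 = 1491638.33610
P_0 = D_1/(1+r)^1 + D_2/(1+r)^2 + D_3/(1+r)^3 + TV/(1+r)^3
    = 85087.81362 + 91644.75983 + 98706.99043 + 1073176.00230 = 1348615.56618

€1348615.57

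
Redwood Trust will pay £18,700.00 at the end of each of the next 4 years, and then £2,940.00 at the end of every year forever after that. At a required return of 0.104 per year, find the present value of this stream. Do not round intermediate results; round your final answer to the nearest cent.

PV of 4-year annuity: £18,700.00 × [1 − (1+0.104)^−4] / 0.104 = 58766.83984
Perpetuity value at year 4: £2,940.00 / 0.104 = 28269.23077
PV of perpetuity: 28269.23077 / (1+0.104)^4 = 19029.95221
Total PV = 58766.83984 + 19029.95221 = 77796.79205

£77796.79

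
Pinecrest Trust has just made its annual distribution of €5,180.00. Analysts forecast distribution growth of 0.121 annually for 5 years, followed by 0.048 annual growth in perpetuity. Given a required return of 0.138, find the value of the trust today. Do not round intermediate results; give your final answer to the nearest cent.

€80707.66

D_1 = 5806.78000
D_2 = 6509.40038
D_3 = 7297.03783
D_4 = 8179.97940
D_5 = 9169.75691
Terminal value at year 5: TV = D_5×(1+g_2)/(r−g_2) = 9609.90524/0.09 = 106776.72492
P_0 = D_1/(1+r)^1 + D_2/(1+r)^2 + D_3/(1+r)^3 + D_4/(1+r)^4 + D_5/(1+r)^5 + TV/(1+r)^5
    = 5102.61863 + 5026.39322 + 4951.30650 + 4877.34147 + 4804.48136 + 55945.51623 = 80707.65741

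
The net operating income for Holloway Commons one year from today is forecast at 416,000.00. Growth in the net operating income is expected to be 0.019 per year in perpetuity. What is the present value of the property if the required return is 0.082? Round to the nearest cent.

6603174.60

Growing perpetuity: P = D₁ / (r − g) = 416,000.0000 / (0.082 − 0.019) = 6,603,174.60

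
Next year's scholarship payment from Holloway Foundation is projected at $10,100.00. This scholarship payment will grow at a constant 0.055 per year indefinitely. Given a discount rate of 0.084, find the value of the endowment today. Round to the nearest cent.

$348275.86

Growing perpetuity: P = D₁ / (r − g) = $10,100.0000 / (0.084 − 0.055) = $348,275.86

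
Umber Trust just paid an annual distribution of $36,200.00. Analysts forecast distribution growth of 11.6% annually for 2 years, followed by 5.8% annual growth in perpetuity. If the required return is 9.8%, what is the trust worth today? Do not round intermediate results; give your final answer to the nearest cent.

$1063330.49

D_1 = 40399.20000
D_2 = 45085.50720
Terminal value at year 2: TV = D_2×(1+g_2)/(r−g_2) = 47700.46662/0.04 = 1192511.66544
P_0 = D_1/(1+r)^1 + D_2/(1+r)^2 + TV/(1+r)^2
    = 36793.44262 + 37396.61381 + 989140.43537 = 1063330.49180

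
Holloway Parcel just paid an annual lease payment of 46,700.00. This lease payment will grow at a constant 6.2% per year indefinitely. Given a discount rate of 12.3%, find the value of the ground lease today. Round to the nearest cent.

813039.34

D₁ = D₀ × (1 + g) = 46,700.00 × 1.062 = 49,595.4000
Growing perpetuity: P = D₁ / (r − g) = 49,595.4000 / (0.123 − 0.062) = 813,039.34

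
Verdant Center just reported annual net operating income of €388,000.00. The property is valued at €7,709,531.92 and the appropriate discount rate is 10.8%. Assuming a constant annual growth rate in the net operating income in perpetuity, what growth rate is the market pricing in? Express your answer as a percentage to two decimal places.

P = D₀(1+g)/(r−g) ⇒ P(r−g) = D₀(1+g) ⇒ g(P+D₀) = P·r − D₀
g = (P·r − D₀)/(P + D₀) = (€7,709,531.92×0.108 − €388,000.00) / (€7,709,531.92 + €388,000.00) = 0.054909

5.49%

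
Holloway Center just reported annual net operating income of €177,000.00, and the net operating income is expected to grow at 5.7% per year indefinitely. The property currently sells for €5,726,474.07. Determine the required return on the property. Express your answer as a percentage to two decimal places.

8.97%

D₁ = €177,000.00 × 1.057 = €187,089.0000
P = D₁/(r − g) ⇒ r = D₁/P + g = €187,089.0000/€5,726,474.07 + 0.057 = 0.032671 + 0.057 = 0.089671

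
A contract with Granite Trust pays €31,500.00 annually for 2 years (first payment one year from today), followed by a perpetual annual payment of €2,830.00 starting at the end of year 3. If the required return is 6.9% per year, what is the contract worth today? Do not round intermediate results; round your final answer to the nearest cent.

€92922.31

PV of 2-year annuity: €31,500.00 × [1 − (1+0.069)^−2] / 0.069 = 57031.61028
Perpetuity value at year 2: €2,830.00 / 0.069 = 41014.49275
PV of perpetuity: 41014.49275 / (1+0.069)^2 = 35890.70046
Total PV = 57031.61028 + 35890.70046 = 92922.31075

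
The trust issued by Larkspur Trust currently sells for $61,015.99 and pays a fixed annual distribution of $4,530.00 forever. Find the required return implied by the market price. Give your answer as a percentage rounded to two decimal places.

P = C/r ⇒ r = C/P = $4,530.00/$61,015.99 = 0.074243

7.42%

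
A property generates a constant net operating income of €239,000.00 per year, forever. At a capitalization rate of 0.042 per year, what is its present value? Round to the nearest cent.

Level perpetuity: PV = C / r = €239,000.00 / 0.042 = €5,690,476.19

€5690476.19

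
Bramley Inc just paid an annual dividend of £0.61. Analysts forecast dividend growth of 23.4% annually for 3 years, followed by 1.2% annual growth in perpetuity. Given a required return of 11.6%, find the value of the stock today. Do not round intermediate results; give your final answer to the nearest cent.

£10.27

D_1 = 0.75274
D_2 = 0.92888
D_3 = 1.14624
Terminal value at year 3: TV = D_3×(1+g_2)/(r−g_2) = 1.15999/0.104 = 11.15379
P_0 = D_1/(1+r)^1 + D_2/(1+r)^2 + D_3/(1+r)^3 + TV/(1+r)^3
    = 0.67450 + 0.74582 + 0.82467 + 8.02472 = 10.26971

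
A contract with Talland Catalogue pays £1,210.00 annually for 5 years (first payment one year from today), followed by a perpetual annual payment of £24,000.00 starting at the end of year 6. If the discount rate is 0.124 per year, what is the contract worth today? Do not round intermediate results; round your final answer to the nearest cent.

£112203.14

PV of 5-year annuity: £1,210.00 × [1 − (1+0.124)^−5] / 0.124 = 4318.90083
Perpetuity value at year 5: £24,000.00 / 0.124 = 193548.38710
PV of perpetuity: 193548.38710 / (1+0.124)^5 = 107884.23848
Total PV = 4318.90083 + 107884.23848 = 112203.13931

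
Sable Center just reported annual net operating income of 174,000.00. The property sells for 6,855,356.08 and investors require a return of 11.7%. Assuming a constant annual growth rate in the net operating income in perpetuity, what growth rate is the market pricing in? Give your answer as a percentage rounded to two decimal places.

P = D₀(1+g)/(r−g) ⇒ P(r−g) = D₀(1+g) ⇒ g(P+D₀) = P·r − D₀
g = (P·r − D₀)/(P + D₀) = (6,855,356.08×0.117 − 174,000.00) / (6,855,356.08 + 174,000.00) = 0.089351

8.94%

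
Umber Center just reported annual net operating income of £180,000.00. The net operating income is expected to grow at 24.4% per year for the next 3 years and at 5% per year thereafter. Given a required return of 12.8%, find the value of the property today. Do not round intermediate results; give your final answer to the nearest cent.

£3909006.22

D_1 = 223920.00000
D_2 = 278556.48000
D_3 = 346524.26112
Terminal value at year 3: TV = D_3×(1+g_2)/(r−g_2) = 363850.47418/0.078 = 4664749.66892
P_0 = D_1/(1+r)^1 + D_2/(1+r)^2 + D_3/(1+r)^3 + TV/(1+r)^3
    = 198510.63830 + 218924.85287 + 241438.40157 + 3250132.32889 = 3909006.22163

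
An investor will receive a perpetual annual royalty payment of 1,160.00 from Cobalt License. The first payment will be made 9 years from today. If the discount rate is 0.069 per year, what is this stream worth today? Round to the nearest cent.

Value at end of year 8: C / r = 1,160.00 / 0.069 = 16,811.5942
Discount to today: PV = 16,811.5942 / (1 + 0.069)^8 = 16,811.5942 / 1.705382 = 9,857.96

9857.96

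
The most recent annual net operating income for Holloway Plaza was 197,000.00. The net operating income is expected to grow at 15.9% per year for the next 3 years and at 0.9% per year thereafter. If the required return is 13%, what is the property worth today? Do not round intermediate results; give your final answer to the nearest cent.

D_1 = 228323.00000
D_2 = 264626.35700
D_3 = 306701.94776
Terminal value at year 3: TV = D_3×(1+g_2)/(r−g_2) = 309462.26529/0.121 = 2557539.38259
P_0 = D_1/(1+r)^1 + D_2/(1+r)^2 + D_3/(1+r)^3 + TV/(1+r)^3
    = 202055.75221 + 207241.25382 + 212559.83467 + 1772503.08413 = 2394359.92483

2394359.92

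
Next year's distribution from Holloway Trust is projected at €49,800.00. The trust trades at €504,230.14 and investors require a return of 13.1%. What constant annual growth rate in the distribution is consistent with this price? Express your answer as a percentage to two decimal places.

3.22%

P = D₁/(r−g) ⇒ g = r − D₁/P = 0.131 − €49,800.00/€504,230.14 = 0.032236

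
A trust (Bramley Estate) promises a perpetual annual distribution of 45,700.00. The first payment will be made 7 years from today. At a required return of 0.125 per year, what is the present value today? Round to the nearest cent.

180339.58

Value at end of year 6: C / r = 45,700.00 / 0.125 = 365,600.0000
Discount to today: PV = 365,600.0000 / (1 + 0.125)^6 = 365,600.0000 / 2.027287 = 180,339.58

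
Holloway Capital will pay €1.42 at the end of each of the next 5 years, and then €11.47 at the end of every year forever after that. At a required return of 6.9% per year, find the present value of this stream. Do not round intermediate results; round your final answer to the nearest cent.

PV of 5-year annuity: €1.42 × [1 − (1+0.069)^−5] / 0.069 = 5.83790
Perpetuity value at year 5: €11.47 / 0.069 = 166.23188
PV of perpetuity: 166.23188 / (1+0.069)^5 = 119.07643
Total PV = 5.83790 + 119.07643 = 124.91433

€124.91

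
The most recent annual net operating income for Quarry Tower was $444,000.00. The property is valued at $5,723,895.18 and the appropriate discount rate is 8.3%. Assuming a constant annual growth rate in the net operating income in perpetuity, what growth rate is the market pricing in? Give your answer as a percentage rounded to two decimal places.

0.50%

P = D₀(1+g)/(r−g) ⇒ P(r−g) = D₀(1+g) ⇒ g(P+D₀) = P·r − D₀
g = (P·r − D₀)/(P + D₀) = ($5,723,895.18×0.083 − $444,000.00) / ($5,723,895.18 + $444,000.00) = 0.005040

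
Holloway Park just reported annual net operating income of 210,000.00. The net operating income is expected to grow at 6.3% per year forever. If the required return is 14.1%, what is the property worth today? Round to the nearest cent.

D₁ = D₀ × (1 + g) = 210,000.00 × 1.063 = 223,230.0000
Growing perpetuity: P = D₁ / (r − g) = 223,230.0000 / (0.141 − 0.063) = 2,861,923.08

2861923.08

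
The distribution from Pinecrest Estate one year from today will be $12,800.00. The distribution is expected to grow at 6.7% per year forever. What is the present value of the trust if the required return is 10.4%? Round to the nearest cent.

$345945.95

Growing perpetuity: P = D₁ / (r − g) = $12,800.0000 / (0.104 − 0.067) = $345,945.95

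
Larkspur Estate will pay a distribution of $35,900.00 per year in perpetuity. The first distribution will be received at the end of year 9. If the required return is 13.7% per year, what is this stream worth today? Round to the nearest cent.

$93818.86

Value at end of year 8: C / r = $35,900.00 / 0.137 = $262,043.7956
Discount to today: PV = $262,043.7956 / (1 + 0.137)^8 = $262,043.7956 / 2.793082 = $93,818.86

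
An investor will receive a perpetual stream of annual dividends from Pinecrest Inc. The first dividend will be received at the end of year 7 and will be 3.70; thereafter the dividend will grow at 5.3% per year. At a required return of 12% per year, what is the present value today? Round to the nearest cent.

27.98

Value at end of year 6: C₁ / (r − g) = 3.70 / (0.12 − 0.053) = 55.2239
Discount to today: PV = 55.2239 / (1 + 0.12)^6 = 55.2239 / 1.973823 = 27.98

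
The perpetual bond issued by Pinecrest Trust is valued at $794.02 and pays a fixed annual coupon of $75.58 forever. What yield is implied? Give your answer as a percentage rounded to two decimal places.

9.52%

P = C/r ⇒ r = C/P = $75.58/$794.02 = 0.095187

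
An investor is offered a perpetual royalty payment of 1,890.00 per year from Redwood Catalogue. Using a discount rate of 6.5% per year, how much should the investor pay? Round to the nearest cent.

Level perpetuity: PV = C / r = 1,890.00 / 0.065 = 29,076.92

29076.92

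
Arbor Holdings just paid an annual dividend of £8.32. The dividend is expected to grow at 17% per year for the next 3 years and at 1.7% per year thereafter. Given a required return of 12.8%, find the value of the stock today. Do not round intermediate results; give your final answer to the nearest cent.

D_1 = 9.73440
D_2 = 11.38925
D_3 = 13.32542
Terminal value at year 3: TV = D_3×(1+g_2)/(r−g_2) = 13.55195/0.111 = 122.08966
P_0 = D_1/(1+r)^1 + D_2/(1+r)^2 + D_3/(1+r)^3 + TV/(1+r)^3
    = 8.62979 + 8.95111 + 9.28440 + 85.06513 = 111.93042

£111.93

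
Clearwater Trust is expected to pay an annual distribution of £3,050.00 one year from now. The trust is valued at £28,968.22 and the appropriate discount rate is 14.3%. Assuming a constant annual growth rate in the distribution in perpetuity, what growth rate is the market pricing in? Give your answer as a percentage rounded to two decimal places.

P = D₁/(r−g) ⇒ g = r − D₁/P = 0.143 − £3,050.00/£28,968.22 = 0.037712

3.77%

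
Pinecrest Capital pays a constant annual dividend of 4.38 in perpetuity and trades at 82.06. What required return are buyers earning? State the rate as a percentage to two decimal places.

5.34%

P = C/r ⇒ r = C/P = 4.38/82.06 = 0.053376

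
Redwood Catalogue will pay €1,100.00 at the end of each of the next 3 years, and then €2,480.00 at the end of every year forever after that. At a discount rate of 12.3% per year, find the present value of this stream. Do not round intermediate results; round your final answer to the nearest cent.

€16865.09

PV of 3-year annuity: €1,100.00 × [1 − (1+0.123)^−3] / 0.123 = 2628.45367
Perpetuity value at year 3: €2,480.00 / 0.123 = 20162.60163
PV of perpetuity: 20162.60163 / (1+0.123)^3 = 14236.63336
Total PV = 2628.45367 + 14236.63336 = 16865.08703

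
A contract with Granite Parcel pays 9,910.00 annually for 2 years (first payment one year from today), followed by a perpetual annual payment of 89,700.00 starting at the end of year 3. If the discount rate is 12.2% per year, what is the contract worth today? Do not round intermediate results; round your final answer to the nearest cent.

PV of 2-year annuity: 9,910.00 × [1 − (1+0.122)^−2] / 0.122 = 16704.49382
Perpetuity value at year 2: 89,700.00 / 0.122 = 735245.90164
PV of perpetuity: 735245.90164 / (1+0.122)^2 = 584045.79107
Total PV = 16704.49382 + 584045.79107 = 600750.28489

600750.28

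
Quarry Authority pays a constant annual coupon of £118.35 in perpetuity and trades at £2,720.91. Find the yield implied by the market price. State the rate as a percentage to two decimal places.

4.35%

P = C/r ⇒ r = C/P = £118.35/£2,720.91 = 0.043496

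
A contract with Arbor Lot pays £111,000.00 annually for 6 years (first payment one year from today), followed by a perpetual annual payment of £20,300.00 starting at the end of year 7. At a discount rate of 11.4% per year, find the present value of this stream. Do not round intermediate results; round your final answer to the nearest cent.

£557398.70

PV of 6-year annuity: £111,000.00 × [1 − (1+0.114)^−6] / 0.114 = 464227.85742
Perpetuity value at year 6: £20,300.00 / 0.114 = 178070.17544
PV of perpetuity: 178070.17544 / (1+0.114)^6 = 93170.84656
Total PV = 464227.85742 + 93170.84656 = 557398.70398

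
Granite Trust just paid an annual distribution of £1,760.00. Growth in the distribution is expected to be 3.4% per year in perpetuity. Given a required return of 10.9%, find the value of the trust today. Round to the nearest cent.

D₁ = D₀ × (1 + g) = £1,760.00 × 1.034 = £1,819.8400
Growing perpetuity: P = D₁ / (r − g) = £1,819.8400 / (0.109 − 0.034) = £24,264.53

£24264.53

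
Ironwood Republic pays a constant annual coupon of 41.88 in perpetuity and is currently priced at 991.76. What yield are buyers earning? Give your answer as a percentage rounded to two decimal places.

4.22%

P = C/r ⇒ r = C/P = 41.88/991.76 = 0.042228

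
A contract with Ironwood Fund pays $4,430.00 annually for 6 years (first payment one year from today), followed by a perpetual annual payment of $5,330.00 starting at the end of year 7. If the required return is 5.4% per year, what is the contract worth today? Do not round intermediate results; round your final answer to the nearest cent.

$94193.44

PV of 6-year annuity: $4,430.00 × [1 − (1+0.054)^−6] / 0.054 = 22200.52070
Perpetuity value at year 6: $5,330.00 / 0.054 = 98703.70370
PV of perpetuity: 98703.70370 / (1+0.054)^6 = 71992.91921
Total PV = 22200.52070 + 71992.91921 = 94193.43991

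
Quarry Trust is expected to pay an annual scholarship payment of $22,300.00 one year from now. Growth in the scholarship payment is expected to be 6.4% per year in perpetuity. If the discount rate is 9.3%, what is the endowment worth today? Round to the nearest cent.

Growing perpetuity: P = D₁ / (r − g) = $22,300.0000 / (0.093 − 0.064) = $768,965.52

$768965.52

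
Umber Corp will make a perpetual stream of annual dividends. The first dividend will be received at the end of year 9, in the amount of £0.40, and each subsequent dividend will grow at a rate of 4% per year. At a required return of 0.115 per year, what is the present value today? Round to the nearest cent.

£2.23

Value at end of year 8: C₁ / (r − g) = £0.40 / (0.115 − 0.04) = £5.3333
Discount to today: PV = £5.3333 / (1 + 0.115)^8 = £5.3333 / 2.388905 = £2.23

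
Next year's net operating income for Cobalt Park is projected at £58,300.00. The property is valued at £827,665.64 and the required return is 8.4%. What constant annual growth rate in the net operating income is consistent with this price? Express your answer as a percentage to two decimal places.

1.36%

P = D₁/(r−g) ⇒ g = r − D₁/P = 0.084 − £58,300.00/£827,665.64 = 0.013561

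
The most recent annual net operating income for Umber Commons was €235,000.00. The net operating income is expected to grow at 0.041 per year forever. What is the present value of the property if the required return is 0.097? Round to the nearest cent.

€4368482.14

D₁ = D₀ × (1 + g) = €235,000.00 × 1.041 = €244,635.0000
Growing perpetuity: P = D₁ / (r − g) = €244,635.0000 / (0.097 − 0.041) = €4,368,482.14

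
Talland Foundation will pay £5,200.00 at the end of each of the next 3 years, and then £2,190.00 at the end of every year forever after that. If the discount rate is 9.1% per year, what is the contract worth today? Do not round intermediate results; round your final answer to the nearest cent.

PV of 3-year annuity: £5,200.00 × [1 − (1+0.091)^−3] / 0.091 = 13139.30868
Perpetuity value at year 3: £2,190.00 / 0.091 = 24065.93407
PV of perpetuity: 24065.93407 / (1+0.091)^3 = 18532.26368
Total PV = 13139.30868 + 18532.26368 = 31671.57236

£31671.57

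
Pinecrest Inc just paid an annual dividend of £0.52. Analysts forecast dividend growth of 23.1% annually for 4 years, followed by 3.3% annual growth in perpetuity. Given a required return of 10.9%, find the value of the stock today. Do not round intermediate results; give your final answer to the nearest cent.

D_1 = 0.64012
D_2 = 0.78799
D_3 = 0.97001
D_4 = 1.19409
Terminal value at year 4: TV = D_4×(1+g_2)/(r−g_2) = 1.23349/0.076 = 16.23014
P_0 = D_1/(1+r)^1 + D_2/(1+r)^2 + D_3/(1+r)^3 + D_4/(1+r)^4 + TV/(1+r)^4
    = 0.57720 + 0.64070 + 0.71119 + 0.78942 + 10.72991 = 13.44843

£13.45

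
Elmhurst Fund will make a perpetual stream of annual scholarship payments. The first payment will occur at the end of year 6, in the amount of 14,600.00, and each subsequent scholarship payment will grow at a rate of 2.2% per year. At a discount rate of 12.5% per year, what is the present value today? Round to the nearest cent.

78659.83

Value at end of year 5: C₁ / (r − g) = 14,600.00 / (0.125 − 0.022) = 141,747.5728
Discount to today: PV = 141,747.5728 / (1 + 0.125)^5 = 141,747.5728 / 1.802032 = 78,659.83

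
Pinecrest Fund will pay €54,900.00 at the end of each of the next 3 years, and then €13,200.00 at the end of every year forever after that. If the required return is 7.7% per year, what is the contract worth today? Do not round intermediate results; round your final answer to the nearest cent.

€279477.91

PV of 3-year annuity: €54,900.00 × [1 − (1+0.077)^−3] / 0.077 = 142252.00884
Perpetuity value at year 3: €13,200.00 / 0.077 = 171428.57143
PV of perpetuity: 171428.57143 / (1+0.077)^3 = 137225.90264
Total PV = 142252.00884 + 137225.90264 = 279477.91148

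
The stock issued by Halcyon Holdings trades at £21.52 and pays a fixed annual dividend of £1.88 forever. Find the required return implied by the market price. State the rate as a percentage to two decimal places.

P = C/r ⇒ r = C/P = £1.88/£21.52 = 0.087361

8.74%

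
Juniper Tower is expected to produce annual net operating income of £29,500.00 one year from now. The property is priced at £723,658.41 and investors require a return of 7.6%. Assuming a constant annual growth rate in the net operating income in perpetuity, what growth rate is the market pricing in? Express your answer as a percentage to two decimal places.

P = D₁/(r−g) ⇒ g = r − D₁/P = 0.076 − £29,500.00/£723,658.41 = 0.035235

3.52%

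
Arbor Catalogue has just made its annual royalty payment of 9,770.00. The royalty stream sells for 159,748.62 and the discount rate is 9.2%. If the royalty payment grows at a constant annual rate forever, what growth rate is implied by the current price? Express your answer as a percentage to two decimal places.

2.91%

P = D₀(1+g)/(r−g) ⇒ P(r−g) = D₀(1+g) ⇒ g(P+D₀) = P·r − D₀
g = (P·r − D₀)/(P + D₀) = (159,748.62×0.092 − 9,770.00) / (159,748.62 + 9,770.00) = 0.029064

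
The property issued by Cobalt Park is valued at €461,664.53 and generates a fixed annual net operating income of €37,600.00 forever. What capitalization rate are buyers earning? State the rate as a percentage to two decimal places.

P = C/r ⇒ r = C/P = €37,600.00/€461,664.53 = 0.081444

8.14%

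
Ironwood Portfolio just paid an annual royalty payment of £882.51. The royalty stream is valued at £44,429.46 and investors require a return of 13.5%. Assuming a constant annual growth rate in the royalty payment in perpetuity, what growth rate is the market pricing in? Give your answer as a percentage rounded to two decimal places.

11.29%

P = D₀(1+g)/(r−g) ⇒ P(r−g) = D₀(1+g) ⇒ g(P+D₀) = P·r − D₀
g = (P·r − D₀)/(P + D₀) = (£44,429.46×0.135 − £882.51) / (£44,429.46 + £882.51) = 0.112894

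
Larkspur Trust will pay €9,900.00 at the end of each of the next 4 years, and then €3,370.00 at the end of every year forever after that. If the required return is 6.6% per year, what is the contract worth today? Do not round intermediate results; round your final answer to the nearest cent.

PV of 4-year annuity: €9,900.00 × [1 − (1+0.066)^−4] / 0.066 = 33838.43879
Perpetuity value at year 4: €3,370.00 / 0.066 = 51060.60606
PV of perpetuity: 51060.60606 / (1+0.066)^4 = 39541.86477
Total PV = 33838.43879 + 39541.86477 = 73380.30357

€73380.30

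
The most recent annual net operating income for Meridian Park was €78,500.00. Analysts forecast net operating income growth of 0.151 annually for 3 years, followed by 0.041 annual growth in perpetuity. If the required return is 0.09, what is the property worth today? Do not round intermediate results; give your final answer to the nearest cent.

D_1 = 90353.50000
D_2 = 103996.87850
D_3 = 119700.40715
Terminal value at year 3: TV = D_3×(1+g_2)/(r−g_2) = 124608.12385/0.049 = 2543022.93565
P_0 = D_1/(1+r)^1 + D_2/(1+r)^2 + D_3/(1+r)^3 + TV/(1+r)^3
    = 82893.11927 + 87532.09200 + 92430.67696 + 1963680.30032 = 2226536.18855

€2226536.19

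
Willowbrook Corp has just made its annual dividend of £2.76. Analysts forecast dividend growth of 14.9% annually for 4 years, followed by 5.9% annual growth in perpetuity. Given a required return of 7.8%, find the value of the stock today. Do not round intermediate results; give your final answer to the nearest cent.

D_1 = 3.17124
D_2 = 3.64375
D_3 = 4.18667
D_4 = 4.81049
Terminal value at year 4: TV = D_4×(1+g_2)/(r−g_2) = 5.09431/0.019 = 268.12145
P_0 = D_1/(1+r)^1 + D_2/(1+r)^2 + D_3/(1+r)^3 + D_4/(1+r)^4 + TV/(1+r)^4
    = 2.94178 + 3.13553 + 3.34205 + 3.56217 + 198.54388 = 211.52541

£211.53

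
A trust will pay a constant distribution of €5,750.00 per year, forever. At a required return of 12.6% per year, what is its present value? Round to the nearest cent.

€45634.92

Level perpetuity: PV = C / r = €5,750.00 / 0.126 = €45,634.92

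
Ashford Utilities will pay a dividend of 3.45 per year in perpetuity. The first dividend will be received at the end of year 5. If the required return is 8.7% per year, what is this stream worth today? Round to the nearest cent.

28.40

Value at end of year 4: C / r = 3.45 / 0.087 = 39.6552
Discount to today: PV = 39.6552 / (1 + 0.087)^4 = 39.6552 / 1.396105 = 28.40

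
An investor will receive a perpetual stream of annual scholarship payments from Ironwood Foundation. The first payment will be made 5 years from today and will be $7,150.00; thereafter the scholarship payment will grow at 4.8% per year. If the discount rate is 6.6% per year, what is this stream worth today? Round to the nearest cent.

$307613.02

Value at end of year 4: C₁ / (r − g) = $7,150.00 / (0.066 − 0.048) = $397,222.2222
Discount to today: PV = $397,222.2222 / (1 + 0.066)^4 = $397,222.2222 / 1.291305 = $307,613.02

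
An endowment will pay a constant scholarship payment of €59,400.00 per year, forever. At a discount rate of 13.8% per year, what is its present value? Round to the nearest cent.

Level perpetuity: PV = C / r = €59,400.00 / 0.138 = €430,434.78

€430434.78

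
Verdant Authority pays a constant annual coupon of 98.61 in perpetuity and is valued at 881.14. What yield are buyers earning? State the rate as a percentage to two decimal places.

11.19%

P = C/r ⇒ r = C/P = 98.61/881.14 = 0.111912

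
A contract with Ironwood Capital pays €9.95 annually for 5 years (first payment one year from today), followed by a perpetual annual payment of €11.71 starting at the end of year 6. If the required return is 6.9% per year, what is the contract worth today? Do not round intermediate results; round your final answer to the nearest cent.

€162.47

PV of 5-year annuity: €9.95 × [1 − (1+0.069)^−5] / 0.069 = 40.90643
Perpetuity value at year 5: €11.71 / 0.069 = 169.71014
PV of perpetuity: 169.71014 / (1+0.069)^5 = 121.56800
Total PV = 40.90643 + 121.56800 = 162.47443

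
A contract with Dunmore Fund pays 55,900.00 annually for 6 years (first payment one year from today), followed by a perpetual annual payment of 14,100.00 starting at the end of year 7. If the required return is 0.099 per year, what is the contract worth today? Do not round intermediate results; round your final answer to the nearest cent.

PV of 6-year annuity: 55,900.00 × [1 − (1+0.099)^−6] / 0.099 = 244174.19307
Perpetuity value at year 6: 14,100.00 / 0.099 = 142424.24242
PV of perpetuity: 142424.24242 / (1+0.099)^6 = 80834.68746
Total PV = 244174.19307 + 80834.68746 = 325008.88053

325008.88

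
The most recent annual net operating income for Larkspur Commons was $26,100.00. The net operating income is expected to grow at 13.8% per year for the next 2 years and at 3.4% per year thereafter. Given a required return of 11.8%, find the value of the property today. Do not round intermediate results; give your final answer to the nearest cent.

D_1 = 29701.80000
D_2 = 33800.64840
Terminal value at year 2: TV = D_2×(1+g_2)/(r−g_2) = 34949.87045/0.084 = 416069.88626
P_0 = D_1/(1+r)^1 + D_2/(1+r)^2 + TV/(1+r)^2
    = 26566.90519 + 27042.16288 + 332876.14788 = 386485.21595

$386485.22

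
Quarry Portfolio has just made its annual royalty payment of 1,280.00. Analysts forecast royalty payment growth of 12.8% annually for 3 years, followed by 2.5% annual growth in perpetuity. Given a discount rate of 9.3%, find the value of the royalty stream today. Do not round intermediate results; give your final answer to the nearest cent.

25298.83

D_1 = 1443.84000
D_2 = 1628.65152
D_3 = 1837.11891
Terminal value at year 3: TV = D_3×(1+g_2)/(r−g_2) = 1883.04689/0.068 = 27691.86599
P_0 = D_1/(1+r)^1 + D_2/(1+r)^2 + D_3/(1+r)^3 + TV/(1+r)^3
    = 1320.98811 + 1363.28873 + 1406.94391 + 21207.61035 = 25298.83109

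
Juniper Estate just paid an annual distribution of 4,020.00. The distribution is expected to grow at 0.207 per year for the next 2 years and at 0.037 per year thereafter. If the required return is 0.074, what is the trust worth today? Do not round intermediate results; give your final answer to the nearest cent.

D_1 = 4852.14000
D_2 = 5856.53298
Terminal value at year 2: TV = D_2×(1+g_2)/(r−g_2) = 6073.22470/0.037 = 164141.20812
P_0 = D_1/(1+r)^1 + D_2/(1+r)^2 + TV/(1+r)^2
    = 4517.82123 + 5077.29071 + 142301.36398 = 151896.47592

151896.48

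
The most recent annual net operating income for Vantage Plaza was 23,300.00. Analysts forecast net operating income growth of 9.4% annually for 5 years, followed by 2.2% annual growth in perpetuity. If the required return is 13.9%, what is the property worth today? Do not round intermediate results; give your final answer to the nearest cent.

D_1 = 25490.20000
D_2 = 27886.27880
D_3 = 30507.58901
D_4 = 33375.30237
D_5 = 36512.58080
Terminal value at year 5: TV = D_5×(1+g_2)/(r−g_2) = 37315.85757/0.117 = 318938.95363
P_0 = D_1/(1+r)^1 + D_2/(1+r)^2 + D_3/(1+r)^3 + D_4/(1+r)^4 + D_5/(1+r)^5 + TV/(1+r)^5
    = 22379.45566 + 21495.28050 + 20646.03764 + 19830.34695 + 19046.88285 + 166375.33566 = 269773.33927

269773.34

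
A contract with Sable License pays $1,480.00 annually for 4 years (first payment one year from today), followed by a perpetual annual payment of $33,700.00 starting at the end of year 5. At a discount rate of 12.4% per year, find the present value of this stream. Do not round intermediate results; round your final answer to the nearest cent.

$174729.56

PV of 4-year annuity: $1,480.00 × [1 − (1+0.124)^−4] / 0.124 = 4457.66769
Perpetuity value at year 4: $33,700.00 / 0.124 = 271774.19355
PV of perpetuity: 271774.19355 / (1+0.124)^4 = 170271.89553
Total PV = 4457.66769 + 170271.89553 = 174729.56321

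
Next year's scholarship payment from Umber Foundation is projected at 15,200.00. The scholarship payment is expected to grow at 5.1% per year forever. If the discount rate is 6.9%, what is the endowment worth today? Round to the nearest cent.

844444.44

Growing perpetuity: P = D₁ / (r − g) = 15,200.0000 / (0.069 − 0.051) = 844,444.44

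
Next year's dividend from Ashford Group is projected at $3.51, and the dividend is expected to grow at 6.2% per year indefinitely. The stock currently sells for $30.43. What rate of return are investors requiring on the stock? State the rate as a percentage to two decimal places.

17.73%

P = D₁/(r − g) ⇒ r = D₁/P + g = $3.5100/$30.43 + 0.062 = 0.115347 + 0.062 = 0.177347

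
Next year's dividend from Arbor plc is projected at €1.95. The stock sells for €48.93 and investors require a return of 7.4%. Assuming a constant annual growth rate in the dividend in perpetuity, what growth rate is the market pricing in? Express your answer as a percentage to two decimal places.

P = D₁/(r−g) ⇒ g = r − D₁/P = 0.074 − €1.95/€48.93 = 0.034147

3.41%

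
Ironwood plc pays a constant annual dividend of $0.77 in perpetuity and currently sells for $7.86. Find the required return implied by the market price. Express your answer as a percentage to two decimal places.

9.80%

P = C/r ⇒ r = C/P = $0.77/$7.86 = 0.097964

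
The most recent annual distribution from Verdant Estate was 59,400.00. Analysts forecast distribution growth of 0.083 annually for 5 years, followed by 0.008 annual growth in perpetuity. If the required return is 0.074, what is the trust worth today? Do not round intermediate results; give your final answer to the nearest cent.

1250404.02

D_1 = 64330.20000
D_2 = 69669.60660
D_3 = 75452.18395
D_4 = 81714.71522
D_5 = 88497.03658
Terminal value at year 5: TV = D_5×(1+g_2)/(r−g_2) = 89205.01287/0.066 = 1351591.10411
P_0 = D_1/(1+r)^1 + D_2/(1+r)^2 + D_3/(1+r)^3 + D_4/(1+r)^4 + D_5/(1+r)^5 + TV/(1+r)^5
    = 59897.76536 + 60399.70194 + 60905.84470 + 61416.22887 + 61930.89001 + 945853.59284 = 1250404.02372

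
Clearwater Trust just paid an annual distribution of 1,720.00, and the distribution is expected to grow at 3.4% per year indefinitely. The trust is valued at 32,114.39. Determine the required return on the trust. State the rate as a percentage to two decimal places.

8.94%

D₁ = 1,720.00 × 1.034 = 1,778.4800
P = D₁/(r − g) ⇒ r = D₁/P + g = 1,778.4800/32,114.39 + 0.034 = 0.055380 + 0.034 = 0.089380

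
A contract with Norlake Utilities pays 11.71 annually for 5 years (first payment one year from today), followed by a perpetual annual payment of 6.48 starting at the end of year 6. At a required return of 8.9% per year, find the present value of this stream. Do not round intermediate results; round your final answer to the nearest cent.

PV of 5-year annuity: 11.71 × [1 − (1+0.089)^−5] / 0.089 = 45.66624
Perpetuity value at year 5: 6.48 / 0.089 = 72.80899
PV of perpetuity: 72.80899 / (1+0.089)^5 = 47.53851
Total PV = 45.66624 + 47.53851 = 93.20476

93.20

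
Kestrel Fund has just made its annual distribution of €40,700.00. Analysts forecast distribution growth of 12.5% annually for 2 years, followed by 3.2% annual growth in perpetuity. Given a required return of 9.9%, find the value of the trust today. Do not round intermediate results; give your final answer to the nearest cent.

D_1 = 45787.50000
D_2 = 51510.93750
Terminal value at year 2: TV = D_2×(1+g_2)/(r−g_2) = 53159.28750/0.067 = 793422.20149
P_0 = D_1/(1+r)^1 + D_2/(1+r)^2 + TV/(1+r)^2
    = 41662.87534 + 42648.53026 + 656914.67509 = 741226.08070

€741226.08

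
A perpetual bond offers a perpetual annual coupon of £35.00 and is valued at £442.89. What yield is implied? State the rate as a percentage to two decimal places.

P = C/r ⇒ r = C/P = £35.00/£442.89 = 0.079026

7.90%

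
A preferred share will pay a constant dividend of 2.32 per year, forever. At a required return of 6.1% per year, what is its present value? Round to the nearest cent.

Level perpetuity: PV = C / r = 2.32 / 0.061 = 38.03

38.03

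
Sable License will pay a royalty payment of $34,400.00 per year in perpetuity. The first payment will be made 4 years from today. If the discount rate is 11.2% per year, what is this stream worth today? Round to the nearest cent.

Value at end of year 3: C / r = $34,400.00 / 0.112 = $307,142.8571
Discount to today: PV = $307,142.8571 / (1 + 0.112)^3 = $307,142.8571 / 1.375037 = $223,370.62

$223370.62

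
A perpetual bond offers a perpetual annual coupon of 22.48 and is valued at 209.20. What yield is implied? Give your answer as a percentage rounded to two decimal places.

P = C/r ⇒ r = C/P = 22.48/209.20 = 0.107457

10.75%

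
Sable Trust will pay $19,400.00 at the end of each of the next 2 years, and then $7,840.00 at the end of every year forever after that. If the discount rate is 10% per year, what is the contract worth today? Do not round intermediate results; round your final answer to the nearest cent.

PV of 2-year annuity: $19,400.00 × [1 − (1+0.1)^−2] / 0.1 = 33669.42149
Perpetuity value at year 2: $7,840.00 / 0.1 = 78400.00000
PV of perpetuity: 78400.00000 / (1+0.1)^2 = 64793.38843
Total PV = 33669.42149 + 64793.38843 = 98462.80992

$98462.81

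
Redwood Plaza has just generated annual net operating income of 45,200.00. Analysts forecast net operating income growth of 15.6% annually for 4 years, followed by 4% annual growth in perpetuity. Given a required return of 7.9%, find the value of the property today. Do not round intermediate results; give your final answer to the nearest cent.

D_1 = 52251.20000
D_2 = 60402.38720
D_3 = 69825.15960
D_4 = 80717.88450
Terminal value at year 4: TV = D_4×(1+g_2)/(r−g_2) = 83946.59988/0.039 = 2152476.92003
P_0 = D_1/(1+r)^1 + D_2/(1+r)^2 + D_3/(1+r)^3 + D_4/(1+r)^4 + TV/(1+r)^4
    = 48425.57924 + 51881.34347 + 55583.71923 + 59550.30531 + 1588008.14159 = 1803449.08884

1803449.09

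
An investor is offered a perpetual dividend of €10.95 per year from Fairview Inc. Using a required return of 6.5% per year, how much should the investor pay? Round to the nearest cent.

Level perpetuity: PV = C / r = €10.95 / 0.065 = €168.46

€168.46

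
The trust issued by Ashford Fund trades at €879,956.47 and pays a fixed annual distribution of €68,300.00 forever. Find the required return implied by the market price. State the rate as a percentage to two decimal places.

7.76%

P = C/r ⇒ r = C/P = €68,300.00/€879,956.47 = 0.077617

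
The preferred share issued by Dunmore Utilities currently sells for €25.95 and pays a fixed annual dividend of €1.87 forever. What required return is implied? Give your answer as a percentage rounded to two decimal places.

P = C/r ⇒ r = C/P = €1.87/€25.95 = 0.072062

7.21%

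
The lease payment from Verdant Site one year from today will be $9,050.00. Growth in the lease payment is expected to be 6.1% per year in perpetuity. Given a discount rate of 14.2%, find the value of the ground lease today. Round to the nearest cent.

Growing perpetuity: P = D₁ / (r − g) = $9,050.0000 / (0.142 − 0.061) = $111,728.40

$111728.40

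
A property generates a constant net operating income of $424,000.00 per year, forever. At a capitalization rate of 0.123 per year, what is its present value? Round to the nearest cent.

Level perpetuity: PV = C / r = $424,000.00 / 0.123 = $3,447,154.47

$3447154.47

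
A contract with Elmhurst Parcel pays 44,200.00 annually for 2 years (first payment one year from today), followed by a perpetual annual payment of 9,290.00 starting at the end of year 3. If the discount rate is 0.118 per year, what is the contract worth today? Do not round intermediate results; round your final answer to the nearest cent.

137883.91

PV of 2-year annuity: 44,200.00 × [1 − (1+0.118)^−2] / 0.118 = 74897.03374
Perpetuity value at year 2: 9,290.00 / 0.118 = 78728.81356
PV of perpetuity: 78728.81356 / (1+0.118)^2 = 62986.88045
Total PV = 74897.03374 + 62986.88045 = 137883.91419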